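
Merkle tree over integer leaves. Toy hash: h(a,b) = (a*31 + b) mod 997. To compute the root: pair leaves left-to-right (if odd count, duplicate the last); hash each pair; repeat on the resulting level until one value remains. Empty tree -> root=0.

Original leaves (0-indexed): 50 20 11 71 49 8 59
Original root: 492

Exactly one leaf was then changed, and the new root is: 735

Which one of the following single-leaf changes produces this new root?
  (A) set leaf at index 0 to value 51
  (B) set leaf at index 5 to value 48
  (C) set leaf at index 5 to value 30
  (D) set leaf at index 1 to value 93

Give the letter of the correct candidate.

Original leaves: [50, 20, 11, 71, 49, 8, 59]
Target new root: 735
Try each candidate change and compute the resulting root:
Candidate A: set leaf[0] = 51 -> leaves = [51, 20, 11, 71, 49, 8, 59]
  L0: [51, 20, 11, 71, 49, 8, 59]
  L1: h(51,20)=(51*31+20)%997=604 h(11,71)=(11*31+71)%997=412 h(49,8)=(49*31+8)%997=530 h(59,59)=(59*31+59)%997=891 -> [604, 412, 530, 891]
  L2: h(604,412)=(604*31+412)%997=193 h(530,891)=(530*31+891)%997=372 -> [193, 372]
  L3: h(193,372)=(193*31+372)%997=373 -> [373]
  root = 373 != target 735
Candidate B: set leaf[5] = 48 -> leaves = [50, 20, 11, 71, 49, 48, 59]
  L0: [50, 20, 11, 71, 49, 48, 59]
  L1: h(50,20)=(50*31+20)%997=573 h(11,71)=(11*31+71)%997=412 h(49,48)=(49*31+48)%997=570 h(59,59)=(59*31+59)%997=891 -> [573, 412, 570, 891]
  L2: h(573,412)=(573*31+412)%997=229 h(570,891)=(570*31+891)%997=615 -> [229, 615]
  L3: h(229,615)=(229*31+615)%997=735 -> [735]
  root = 735 == target 735  ** MATCH **
Candidate C: set leaf[5] = 30 -> leaves = [50, 20, 11, 71, 49, 30, 59]
  L0: [50, 20, 11, 71, 49, 30, 59]
  L1: h(50,20)=(50*31+20)%997=573 h(11,71)=(11*31+71)%997=412 h(49,30)=(49*31+30)%997=552 h(59,59)=(59*31+59)%997=891 -> [573, 412, 552, 891]
  L2: h(573,412)=(573*31+412)%997=229 h(552,891)=(552*31+891)%997=57 -> [229, 57]
  L3: h(229,57)=(229*31+57)%997=177 -> [177]
  root = 177 != target 735
Candidate D: set leaf[1] = 93 -> leaves = [50, 93, 11, 71, 49, 8, 59]
  L0: [50, 93, 11, 71, 49, 8, 59]
  L1: h(50,93)=(50*31+93)%997=646 h(11,71)=(11*31+71)%997=412 h(49,8)=(49*31+8)%997=530 h(59,59)=(59*31+59)%997=891 -> [646, 412, 530, 891]
  L2: h(646,412)=(646*31+412)%997=498 h(530,891)=(530*31+891)%997=372 -> [498, 372]
  L3: h(498,372)=(498*31+372)%997=855 -> [855]
  root = 855 != target 735
Candidate B produces the target root.

Answer: B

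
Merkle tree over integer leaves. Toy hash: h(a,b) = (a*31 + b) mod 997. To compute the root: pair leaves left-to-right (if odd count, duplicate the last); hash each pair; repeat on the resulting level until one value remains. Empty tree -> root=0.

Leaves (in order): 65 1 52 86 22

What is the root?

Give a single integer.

L0: [65, 1, 52, 86, 22]
L1: h(65,1)=(65*31+1)%997=22 h(52,86)=(52*31+86)%997=701 h(22,22)=(22*31+22)%997=704 -> [22, 701, 704]
L2: h(22,701)=(22*31+701)%997=386 h(704,704)=(704*31+704)%997=594 -> [386, 594]
L3: h(386,594)=(386*31+594)%997=596 -> [596]

Answer: 596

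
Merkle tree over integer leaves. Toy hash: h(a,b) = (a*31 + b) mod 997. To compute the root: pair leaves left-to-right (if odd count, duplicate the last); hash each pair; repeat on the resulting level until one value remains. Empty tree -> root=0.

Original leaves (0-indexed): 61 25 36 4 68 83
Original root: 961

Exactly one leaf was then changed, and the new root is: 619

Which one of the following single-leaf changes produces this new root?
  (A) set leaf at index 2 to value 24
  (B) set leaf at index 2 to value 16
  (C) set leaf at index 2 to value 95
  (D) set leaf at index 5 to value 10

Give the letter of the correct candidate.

Original leaves: [61, 25, 36, 4, 68, 83]
Target new root: 619
Try each candidate change and compute the resulting root:
Candidate A: set leaf[2] = 24 -> leaves = [61, 25, 24, 4, 68, 83]
  L0: [61, 25, 24, 4, 68, 83]
  L1: h(61,25)=(61*31+25)%997=919 h(24,4)=(24*31+4)%997=748 h(68,83)=(68*31+83)%997=197 -> [919, 748, 197]
  L2: h(919,748)=(919*31+748)%997=324 h(197,197)=(197*31+197)%997=322 -> [324, 322]
  L3: h(324,322)=(324*31+322)%997=396 -> [396]
  root = 396 != target 619
Candidate B: set leaf[2] = 16 -> leaves = [61, 25, 16, 4, 68, 83]
  L0: [61, 25, 16, 4, 68, 83]
  L1: h(61,25)=(61*31+25)%997=919 h(16,4)=(16*31+4)%997=500 h(68,83)=(68*31+83)%997=197 -> [919, 500, 197]
  L2: h(919,500)=(919*31+500)%997=76 h(197,197)=(197*31+197)%997=322 -> [76, 322]
  L3: h(76,322)=(76*31+322)%997=684 -> [684]
  root = 684 != target 619
Candidate C: set leaf[2] = 95 -> leaves = [61, 25, 95, 4, 68, 83]
  L0: [61, 25, 95, 4, 68, 83]
  L1: h(61,25)=(61*31+25)%997=919 h(95,4)=(95*31+4)%997=955 h(68,83)=(68*31+83)%997=197 -> [919, 955, 197]
  L2: h(919,955)=(919*31+955)%997=531 h(197,197)=(197*31+197)%997=322 -> [531, 322]
  L3: h(531,322)=(531*31+322)%997=831 -> [831]
  root = 831 != target 619
Candidate D: set leaf[5] = 10 -> leaves = [61, 25, 36, 4, 68, 10]
  L0: [61, 25, 36, 4, 68, 10]
  L1: h(61,25)=(61*31+25)%997=919 h(36,4)=(36*31+4)%997=123 h(68,10)=(68*31+10)%997=124 -> [919, 123, 124]
  L2: h(919,123)=(919*31+123)%997=696 h(124,124)=(124*31+124)%997=977 -> [696, 977]
  L3: h(696,977)=(696*31+977)%997=619 -> [619]
  root = 619 == target 619  ** MATCH **
Candidate D produces the target root.

Answer: D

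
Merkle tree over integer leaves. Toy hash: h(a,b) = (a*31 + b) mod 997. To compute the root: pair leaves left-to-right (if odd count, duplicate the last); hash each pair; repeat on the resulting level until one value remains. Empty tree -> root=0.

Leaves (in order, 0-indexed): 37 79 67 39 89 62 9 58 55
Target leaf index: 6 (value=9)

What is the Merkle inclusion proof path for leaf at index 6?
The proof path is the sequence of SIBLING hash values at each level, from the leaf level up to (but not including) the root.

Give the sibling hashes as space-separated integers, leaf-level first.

L0 (leaves): [37, 79, 67, 39, 89, 62, 9, 58, 55], target index=6
L1: h(37,79)=(37*31+79)%997=229 [pair 0] h(67,39)=(67*31+39)%997=122 [pair 1] h(89,62)=(89*31+62)%997=827 [pair 2] h(9,58)=(9*31+58)%997=337 [pair 3] h(55,55)=(55*31+55)%997=763 [pair 4] -> [229, 122, 827, 337, 763]
  Sibling for proof at L0: 58
L2: h(229,122)=(229*31+122)%997=242 [pair 0] h(827,337)=(827*31+337)%997=52 [pair 1] h(763,763)=(763*31+763)%997=488 [pair 2] -> [242, 52, 488]
  Sibling for proof at L1: 827
L3: h(242,52)=(242*31+52)%997=575 [pair 0] h(488,488)=(488*31+488)%997=661 [pair 1] -> [575, 661]
  Sibling for proof at L2: 242
L4: h(575,661)=(575*31+661)%997=540 [pair 0] -> [540]
  Sibling for proof at L3: 661
Root: 540
Proof path (sibling hashes from leaf to root): [58, 827, 242, 661]

Answer: 58 827 242 661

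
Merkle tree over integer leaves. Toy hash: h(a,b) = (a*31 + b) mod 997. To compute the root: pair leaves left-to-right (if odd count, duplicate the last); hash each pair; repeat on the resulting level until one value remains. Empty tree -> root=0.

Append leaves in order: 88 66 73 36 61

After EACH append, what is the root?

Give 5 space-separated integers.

Answer: 88 800 217 180 248

Derivation:
After append 88 (leaves=[88]):
  L0: [88]
  root=88
After append 66 (leaves=[88, 66]):
  L0: [88, 66]
  L1: h(88,66)=(88*31+66)%997=800 -> [800]
  root=800
After append 73 (leaves=[88, 66, 73]):
  L0: [88, 66, 73]
  L1: h(88,66)=(88*31+66)%997=800 h(73,73)=(73*31+73)%997=342 -> [800, 342]
  L2: h(800,342)=(800*31+342)%997=217 -> [217]
  root=217
After append 36 (leaves=[88, 66, 73, 36]):
  L0: [88, 66, 73, 36]
  L1: h(88,66)=(88*31+66)%997=800 h(73,36)=(73*31+36)%997=305 -> [800, 305]
  L2: h(800,305)=(800*31+305)%997=180 -> [180]
  root=180
After append 61 (leaves=[88, 66, 73, 36, 61]):
  L0: [88, 66, 73, 36, 61]
  L1: h(88,66)=(88*31+66)%997=800 h(73,36)=(73*31+36)%997=305 h(61,61)=(61*31+61)%997=955 -> [800, 305, 955]
  L2: h(800,305)=(800*31+305)%997=180 h(955,955)=(955*31+955)%997=650 -> [180, 650]
  L3: h(180,650)=(180*31+650)%997=248 -> [248]
  root=248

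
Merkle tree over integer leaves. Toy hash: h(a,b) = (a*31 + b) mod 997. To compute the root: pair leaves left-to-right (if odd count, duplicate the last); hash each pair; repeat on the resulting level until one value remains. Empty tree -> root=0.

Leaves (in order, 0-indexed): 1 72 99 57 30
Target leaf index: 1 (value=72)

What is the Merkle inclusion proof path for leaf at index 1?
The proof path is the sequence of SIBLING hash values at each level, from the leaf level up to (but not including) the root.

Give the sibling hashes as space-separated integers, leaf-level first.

Answer: 1 135 810

Derivation:
L0 (leaves): [1, 72, 99, 57, 30], target index=1
L1: h(1,72)=(1*31+72)%997=103 [pair 0] h(99,57)=(99*31+57)%997=135 [pair 1] h(30,30)=(30*31+30)%997=960 [pair 2] -> [103, 135, 960]
  Sibling for proof at L0: 1
L2: h(103,135)=(103*31+135)%997=337 [pair 0] h(960,960)=(960*31+960)%997=810 [pair 1] -> [337, 810]
  Sibling for proof at L1: 135
L3: h(337,810)=(337*31+810)%997=290 [pair 0] -> [290]
  Sibling for proof at L2: 810
Root: 290
Proof path (sibling hashes from leaf to root): [1, 135, 810]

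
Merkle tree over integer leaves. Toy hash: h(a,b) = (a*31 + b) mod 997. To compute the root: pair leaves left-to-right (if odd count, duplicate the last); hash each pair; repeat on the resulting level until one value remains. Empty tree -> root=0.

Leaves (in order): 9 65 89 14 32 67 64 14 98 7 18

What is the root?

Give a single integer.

Answer: 912

Derivation:
L0: [9, 65, 89, 14, 32, 67, 64, 14, 98, 7, 18]
L1: h(9,65)=(9*31+65)%997=344 h(89,14)=(89*31+14)%997=779 h(32,67)=(32*31+67)%997=62 h(64,14)=(64*31+14)%997=4 h(98,7)=(98*31+7)%997=54 h(18,18)=(18*31+18)%997=576 -> [344, 779, 62, 4, 54, 576]
L2: h(344,779)=(344*31+779)%997=476 h(62,4)=(62*31+4)%997=929 h(54,576)=(54*31+576)%997=256 -> [476, 929, 256]
L3: h(476,929)=(476*31+929)%997=730 h(256,256)=(256*31+256)%997=216 -> [730, 216]
L4: h(730,216)=(730*31+216)%997=912 -> [912]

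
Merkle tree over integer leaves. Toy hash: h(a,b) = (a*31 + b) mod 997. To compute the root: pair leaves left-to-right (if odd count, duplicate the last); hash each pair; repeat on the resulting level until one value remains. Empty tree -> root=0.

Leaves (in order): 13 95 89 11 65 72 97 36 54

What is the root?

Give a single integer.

L0: [13, 95, 89, 11, 65, 72, 97, 36, 54]
L1: h(13,95)=(13*31+95)%997=498 h(89,11)=(89*31+11)%997=776 h(65,72)=(65*31+72)%997=93 h(97,36)=(97*31+36)%997=52 h(54,54)=(54*31+54)%997=731 -> [498, 776, 93, 52, 731]
L2: h(498,776)=(498*31+776)%997=262 h(93,52)=(93*31+52)%997=941 h(731,731)=(731*31+731)%997=461 -> [262, 941, 461]
L3: h(262,941)=(262*31+941)%997=90 h(461,461)=(461*31+461)%997=794 -> [90, 794]
L4: h(90,794)=(90*31+794)%997=593 -> [593]

Answer: 593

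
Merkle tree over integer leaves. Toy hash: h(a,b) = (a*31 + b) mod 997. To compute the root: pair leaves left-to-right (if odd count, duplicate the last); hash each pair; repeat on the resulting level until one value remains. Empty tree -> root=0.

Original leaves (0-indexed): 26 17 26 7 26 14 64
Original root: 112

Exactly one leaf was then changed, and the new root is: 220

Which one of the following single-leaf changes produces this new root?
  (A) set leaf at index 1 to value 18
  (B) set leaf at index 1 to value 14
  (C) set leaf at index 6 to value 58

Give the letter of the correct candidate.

Answer: B

Derivation:
Original leaves: [26, 17, 26, 7, 26, 14, 64]
Target new root: 220
Try each candidate change and compute the resulting root:
Candidate A: set leaf[1] = 18 -> leaves = [26, 18, 26, 7, 26, 14, 64]
  L0: [26, 18, 26, 7, 26, 14, 64]
  L1: h(26,18)=(26*31+18)%997=824 h(26,7)=(26*31+7)%997=813 h(26,14)=(26*31+14)%997=820 h(64,64)=(64*31+64)%997=54 -> [824, 813, 820, 54]
  L2: h(824,813)=(824*31+813)%997=435 h(820,54)=(820*31+54)%997=549 -> [435, 549]
  L3: h(435,549)=(435*31+549)%997=76 -> [76]
  root = 76 != target 220
Candidate B: set leaf[1] = 14 -> leaves = [26, 14, 26, 7, 26, 14, 64]
  L0: [26, 14, 26, 7, 26, 14, 64]
  L1: h(26,14)=(26*31+14)%997=820 h(26,7)=(26*31+7)%997=813 h(26,14)=(26*31+14)%997=820 h(64,64)=(64*31+64)%997=54 -> [820, 813, 820, 54]
  L2: h(820,813)=(820*31+813)%997=311 h(820,54)=(820*31+54)%997=549 -> [311, 549]
  L3: h(311,549)=(311*31+549)%997=220 -> [220]
  root = 220 == target 220  ** MATCH **
Candidate C: set leaf[6] = 58 -> leaves = [26, 17, 26, 7, 26, 14, 58]
  L0: [26, 17, 26, 7, 26, 14, 58]
  L1: h(26,17)=(26*31+17)%997=823 h(26,7)=(26*31+7)%997=813 h(26,14)=(26*31+14)%997=820 h(58,58)=(58*31+58)%997=859 -> [823, 813, 820, 859]
  L2: h(823,813)=(823*31+813)%997=404 h(820,859)=(820*31+859)%997=357 -> [404, 357]
  L3: h(404,357)=(404*31+357)%997=917 -> [917]
  root = 917 != target 220
Candidate B produces the target root.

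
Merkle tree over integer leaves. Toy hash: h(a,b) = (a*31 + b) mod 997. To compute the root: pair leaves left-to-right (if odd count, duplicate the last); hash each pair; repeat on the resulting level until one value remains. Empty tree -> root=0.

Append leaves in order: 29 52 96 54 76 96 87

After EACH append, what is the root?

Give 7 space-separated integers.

Answer: 29 951 649 607 929 572 904

Derivation:
After append 29 (leaves=[29]):
  L0: [29]
  root=29
After append 52 (leaves=[29, 52]):
  L0: [29, 52]
  L1: h(29,52)=(29*31+52)%997=951 -> [951]
  root=951
After append 96 (leaves=[29, 52, 96]):
  L0: [29, 52, 96]
  L1: h(29,52)=(29*31+52)%997=951 h(96,96)=(96*31+96)%997=81 -> [951, 81]
  L2: h(951,81)=(951*31+81)%997=649 -> [649]
  root=649
After append 54 (leaves=[29, 52, 96, 54]):
  L0: [29, 52, 96, 54]
  L1: h(29,52)=(29*31+52)%997=951 h(96,54)=(96*31+54)%997=39 -> [951, 39]
  L2: h(951,39)=(951*31+39)%997=607 -> [607]
  root=607
After append 76 (leaves=[29, 52, 96, 54, 76]):
  L0: [29, 52, 96, 54, 76]
  L1: h(29,52)=(29*31+52)%997=951 h(96,54)=(96*31+54)%997=39 h(76,76)=(76*31+76)%997=438 -> [951, 39, 438]
  L2: h(951,39)=(951*31+39)%997=607 h(438,438)=(438*31+438)%997=58 -> [607, 58]
  L3: h(607,58)=(607*31+58)%997=929 -> [929]
  root=929
After append 96 (leaves=[29, 52, 96, 54, 76, 96]):
  L0: [29, 52, 96, 54, 76, 96]
  L1: h(29,52)=(29*31+52)%997=951 h(96,54)=(96*31+54)%997=39 h(76,96)=(76*31+96)%997=458 -> [951, 39, 458]
  L2: h(951,39)=(951*31+39)%997=607 h(458,458)=(458*31+458)%997=698 -> [607, 698]
  L3: h(607,698)=(607*31+698)%997=572 -> [572]
  root=572
After append 87 (leaves=[29, 52, 96, 54, 76, 96, 87]):
  L0: [29, 52, 96, 54, 76, 96, 87]
  L1: h(29,52)=(29*31+52)%997=951 h(96,54)=(96*31+54)%997=39 h(76,96)=(76*31+96)%997=458 h(87,87)=(87*31+87)%997=790 -> [951, 39, 458, 790]
  L2: h(951,39)=(951*31+39)%997=607 h(458,790)=(458*31+790)%997=33 -> [607, 33]
  L3: h(607,33)=(607*31+33)%997=904 -> [904]
  root=904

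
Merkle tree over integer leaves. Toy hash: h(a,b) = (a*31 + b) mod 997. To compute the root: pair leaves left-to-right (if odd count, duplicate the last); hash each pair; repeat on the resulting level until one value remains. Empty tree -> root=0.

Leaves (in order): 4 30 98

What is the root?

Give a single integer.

Answer: 931

Derivation:
L0: [4, 30, 98]
L1: h(4,30)=(4*31+30)%997=154 h(98,98)=(98*31+98)%997=145 -> [154, 145]
L2: h(154,145)=(154*31+145)%997=931 -> [931]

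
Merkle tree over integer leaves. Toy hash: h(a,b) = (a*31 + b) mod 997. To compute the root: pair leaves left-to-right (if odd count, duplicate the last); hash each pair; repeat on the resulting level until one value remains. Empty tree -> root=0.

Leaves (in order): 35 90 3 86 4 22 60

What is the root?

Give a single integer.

Answer: 602

Derivation:
L0: [35, 90, 3, 86, 4, 22, 60]
L1: h(35,90)=(35*31+90)%997=178 h(3,86)=(3*31+86)%997=179 h(4,22)=(4*31+22)%997=146 h(60,60)=(60*31+60)%997=923 -> [178, 179, 146, 923]
L2: h(178,179)=(178*31+179)%997=712 h(146,923)=(146*31+923)%997=464 -> [712, 464]
L3: h(712,464)=(712*31+464)%997=602 -> [602]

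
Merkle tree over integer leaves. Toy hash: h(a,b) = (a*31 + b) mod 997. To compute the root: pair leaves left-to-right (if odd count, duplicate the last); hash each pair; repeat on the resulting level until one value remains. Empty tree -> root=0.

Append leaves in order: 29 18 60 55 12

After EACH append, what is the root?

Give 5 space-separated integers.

After append 29 (leaves=[29]):
  L0: [29]
  root=29
After append 18 (leaves=[29, 18]):
  L0: [29, 18]
  L1: h(29,18)=(29*31+18)%997=917 -> [917]
  root=917
After append 60 (leaves=[29, 18, 60]):
  L0: [29, 18, 60]
  L1: h(29,18)=(29*31+18)%997=917 h(60,60)=(60*31+60)%997=923 -> [917, 923]
  L2: h(917,923)=(917*31+923)%997=437 -> [437]
  root=437
After append 55 (leaves=[29, 18, 60, 55]):
  L0: [29, 18, 60, 55]
  L1: h(29,18)=(29*31+18)%997=917 h(60,55)=(60*31+55)%997=918 -> [917, 918]
  L2: h(917,918)=(917*31+918)%997=432 -> [432]
  root=432
After append 12 (leaves=[29, 18, 60, 55, 12]):
  L0: [29, 18, 60, 55, 12]
  L1: h(29,18)=(29*31+18)%997=917 h(60,55)=(60*31+55)%997=918 h(12,12)=(12*31+12)%997=384 -> [917, 918, 384]
  L2: h(917,918)=(917*31+918)%997=432 h(384,384)=(384*31+384)%997=324 -> [432, 324]
  L3: h(432,324)=(432*31+324)%997=755 -> [755]
  root=755

Answer: 29 917 437 432 755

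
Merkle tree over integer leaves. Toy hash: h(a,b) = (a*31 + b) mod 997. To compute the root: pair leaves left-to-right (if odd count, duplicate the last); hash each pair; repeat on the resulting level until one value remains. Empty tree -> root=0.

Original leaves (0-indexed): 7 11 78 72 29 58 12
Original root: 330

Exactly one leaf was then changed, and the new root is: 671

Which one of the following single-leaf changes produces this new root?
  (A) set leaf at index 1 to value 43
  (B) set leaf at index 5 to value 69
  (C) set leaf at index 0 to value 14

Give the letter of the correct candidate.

Original leaves: [7, 11, 78, 72, 29, 58, 12]
Target new root: 671
Try each candidate change and compute the resulting root:
Candidate A: set leaf[1] = 43 -> leaves = [7, 43, 78, 72, 29, 58, 12]
  L0: [7, 43, 78, 72, 29, 58, 12]
  L1: h(7,43)=(7*31+43)%997=260 h(78,72)=(78*31+72)%997=496 h(29,58)=(29*31+58)%997=957 h(12,12)=(12*31+12)%997=384 -> [260, 496, 957, 384]
  L2: h(260,496)=(260*31+496)%997=580 h(957,384)=(957*31+384)%997=141 -> [580, 141]
  L3: h(580,141)=(580*31+141)%997=175 -> [175]
  root = 175 != target 671
Candidate B: set leaf[5] = 69 -> leaves = [7, 11, 78, 72, 29, 69, 12]
  L0: [7, 11, 78, 72, 29, 69, 12]
  L1: h(7,11)=(7*31+11)%997=228 h(78,72)=(78*31+72)%997=496 h(29,69)=(29*31+69)%997=968 h(12,12)=(12*31+12)%997=384 -> [228, 496, 968, 384]
  L2: h(228,496)=(228*31+496)%997=585 h(968,384)=(968*31+384)%997=482 -> [585, 482]
  L3: h(585,482)=(585*31+482)%997=671 -> [671]
  root = 671 == target 671  ** MATCH **
Candidate C: set leaf[0] = 14 -> leaves = [14, 11, 78, 72, 29, 58, 12]
  L0: [14, 11, 78, 72, 29, 58, 12]
  L1: h(14,11)=(14*31+11)%997=445 h(78,72)=(78*31+72)%997=496 h(29,58)=(29*31+58)%997=957 h(12,12)=(12*31+12)%997=384 -> [445, 496, 957, 384]
  L2: h(445,496)=(445*31+496)%997=333 h(957,384)=(957*31+384)%997=141 -> [333, 141]
  L3: h(333,141)=(333*31+141)%997=494 -> [494]
  root = 494 != target 671
Candidate B produces the target root.

Answer: B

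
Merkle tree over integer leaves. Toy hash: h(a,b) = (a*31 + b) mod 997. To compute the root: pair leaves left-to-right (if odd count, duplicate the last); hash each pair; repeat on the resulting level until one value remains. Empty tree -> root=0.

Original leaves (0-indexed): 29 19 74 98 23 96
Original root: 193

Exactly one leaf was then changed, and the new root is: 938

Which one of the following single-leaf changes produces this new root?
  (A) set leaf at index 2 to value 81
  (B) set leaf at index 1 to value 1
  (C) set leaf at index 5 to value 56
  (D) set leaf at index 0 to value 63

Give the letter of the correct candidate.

Original leaves: [29, 19, 74, 98, 23, 96]
Target new root: 938
Try each candidate change and compute the resulting root:
Candidate A: set leaf[2] = 81 -> leaves = [29, 19, 81, 98, 23, 96]
  L0: [29, 19, 81, 98, 23, 96]
  L1: h(29,19)=(29*31+19)%997=918 h(81,98)=(81*31+98)%997=615 h(23,96)=(23*31+96)%997=809 -> [918, 615, 809]
  L2: h(918,615)=(918*31+615)%997=160 h(809,809)=(809*31+809)%997=963 -> [160, 963]
  L3: h(160,963)=(160*31+963)%997=938 -> [938]
  root = 938 == target 938  ** MATCH **
Candidate B: set leaf[1] = 1 -> leaves = [29, 1, 74, 98, 23, 96]
  L0: [29, 1, 74, 98, 23, 96]
  L1: h(29,1)=(29*31+1)%997=900 h(74,98)=(74*31+98)%997=398 h(23,96)=(23*31+96)%997=809 -> [900, 398, 809]
  L2: h(900,398)=(900*31+398)%997=382 h(809,809)=(809*31+809)%997=963 -> [382, 963]
  L3: h(382,963)=(382*31+963)%997=841 -> [841]
  root = 841 != target 938
Candidate C: set leaf[5] = 56 -> leaves = [29, 19, 74, 98, 23, 56]
  L0: [29, 19, 74, 98, 23, 56]
  L1: h(29,19)=(29*31+19)%997=918 h(74,98)=(74*31+98)%997=398 h(23,56)=(23*31+56)%997=769 -> [918, 398, 769]
  L2: h(918,398)=(918*31+398)%997=940 h(769,769)=(769*31+769)%997=680 -> [940, 680]
  L3: h(940,680)=(940*31+680)%997=907 -> [907]
  root = 907 != target 938
Candidate D: set leaf[0] = 63 -> leaves = [63, 19, 74, 98, 23, 96]
  L0: [63, 19, 74, 98, 23, 96]
  L1: h(63,19)=(63*31+19)%997=975 h(74,98)=(74*31+98)%997=398 h(23,96)=(23*31+96)%997=809 -> [975, 398, 809]
  L2: h(975,398)=(975*31+398)%997=713 h(809,809)=(809*31+809)%997=963 -> [713, 963]
  L3: h(713,963)=(713*31+963)%997=135 -> [135]
  root = 135 != target 938
Candidate A produces the target root.

Answer: A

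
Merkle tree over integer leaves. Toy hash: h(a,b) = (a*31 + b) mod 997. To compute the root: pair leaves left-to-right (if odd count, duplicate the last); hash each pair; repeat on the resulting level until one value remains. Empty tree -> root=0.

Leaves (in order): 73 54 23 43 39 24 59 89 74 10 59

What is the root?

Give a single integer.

L0: [73, 54, 23, 43, 39, 24, 59, 89, 74, 10, 59]
L1: h(73,54)=(73*31+54)%997=323 h(23,43)=(23*31+43)%997=756 h(39,24)=(39*31+24)%997=236 h(59,89)=(59*31+89)%997=921 h(74,10)=(74*31+10)%997=310 h(59,59)=(59*31+59)%997=891 -> [323, 756, 236, 921, 310, 891]
L2: h(323,756)=(323*31+756)%997=799 h(236,921)=(236*31+921)%997=261 h(310,891)=(310*31+891)%997=531 -> [799, 261, 531]
L3: h(799,261)=(799*31+261)%997=105 h(531,531)=(531*31+531)%997=43 -> [105, 43]
L4: h(105,43)=(105*31+43)%997=307 -> [307]

Answer: 307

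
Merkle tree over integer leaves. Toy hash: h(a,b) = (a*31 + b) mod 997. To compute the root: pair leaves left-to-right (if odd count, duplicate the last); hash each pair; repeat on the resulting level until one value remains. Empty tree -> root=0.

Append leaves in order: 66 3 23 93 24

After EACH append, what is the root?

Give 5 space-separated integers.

Answer: 66 55 447 517 723

Derivation:
After append 66 (leaves=[66]):
  L0: [66]
  root=66
After append 3 (leaves=[66, 3]):
  L0: [66, 3]
  L1: h(66,3)=(66*31+3)%997=55 -> [55]
  root=55
After append 23 (leaves=[66, 3, 23]):
  L0: [66, 3, 23]
  L1: h(66,3)=(66*31+3)%997=55 h(23,23)=(23*31+23)%997=736 -> [55, 736]
  L2: h(55,736)=(55*31+736)%997=447 -> [447]
  root=447
After append 93 (leaves=[66, 3, 23, 93]):
  L0: [66, 3, 23, 93]
  L1: h(66,3)=(66*31+3)%997=55 h(23,93)=(23*31+93)%997=806 -> [55, 806]
  L2: h(55,806)=(55*31+806)%997=517 -> [517]
  root=517
After append 24 (leaves=[66, 3, 23, 93, 24]):
  L0: [66, 3, 23, 93, 24]
  L1: h(66,3)=(66*31+3)%997=55 h(23,93)=(23*31+93)%997=806 h(24,24)=(24*31+24)%997=768 -> [55, 806, 768]
  L2: h(55,806)=(55*31+806)%997=517 h(768,768)=(768*31+768)%997=648 -> [517, 648]
  L3: h(517,648)=(517*31+648)%997=723 -> [723]
  root=723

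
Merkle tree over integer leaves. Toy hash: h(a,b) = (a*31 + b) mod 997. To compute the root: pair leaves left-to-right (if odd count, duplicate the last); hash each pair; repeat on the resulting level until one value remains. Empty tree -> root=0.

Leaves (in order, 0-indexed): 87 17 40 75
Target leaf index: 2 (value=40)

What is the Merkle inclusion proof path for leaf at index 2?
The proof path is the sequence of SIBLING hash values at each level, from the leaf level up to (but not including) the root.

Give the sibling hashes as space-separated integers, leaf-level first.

L0 (leaves): [87, 17, 40, 75], target index=2
L1: h(87,17)=(87*31+17)%997=720 [pair 0] h(40,75)=(40*31+75)%997=318 [pair 1] -> [720, 318]
  Sibling for proof at L0: 75
L2: h(720,318)=(720*31+318)%997=704 [pair 0] -> [704]
  Sibling for proof at L1: 720
Root: 704
Proof path (sibling hashes from leaf to root): [75, 720]

Answer: 75 720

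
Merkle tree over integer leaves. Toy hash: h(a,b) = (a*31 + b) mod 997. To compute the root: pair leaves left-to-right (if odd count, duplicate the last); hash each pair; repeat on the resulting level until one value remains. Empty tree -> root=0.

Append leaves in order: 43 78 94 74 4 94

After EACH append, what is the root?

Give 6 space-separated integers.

After append 43 (leaves=[43]):
  L0: [43]
  root=43
After append 78 (leaves=[43, 78]):
  L0: [43, 78]
  L1: h(43,78)=(43*31+78)%997=414 -> [414]
  root=414
After append 94 (leaves=[43, 78, 94]):
  L0: [43, 78, 94]
  L1: h(43,78)=(43*31+78)%997=414 h(94,94)=(94*31+94)%997=17 -> [414, 17]
  L2: h(414,17)=(414*31+17)%997=887 -> [887]
  root=887
After append 74 (leaves=[43, 78, 94, 74]):
  L0: [43, 78, 94, 74]
  L1: h(43,78)=(43*31+78)%997=414 h(94,74)=(94*31+74)%997=994 -> [414, 994]
  L2: h(414,994)=(414*31+994)%997=867 -> [867]
  root=867
After append 4 (leaves=[43, 78, 94, 74, 4]):
  L0: [43, 78, 94, 74, 4]
  L1: h(43,78)=(43*31+78)%997=414 h(94,74)=(94*31+74)%997=994 h(4,4)=(4*31+4)%997=128 -> [414, 994, 128]
  L2: h(414,994)=(414*31+994)%997=867 h(128,128)=(128*31+128)%997=108 -> [867, 108]
  L3: h(867,108)=(867*31+108)%997=66 -> [66]
  root=66
After append 94 (leaves=[43, 78, 94, 74, 4, 94]):
  L0: [43, 78, 94, 74, 4, 94]
  L1: h(43,78)=(43*31+78)%997=414 h(94,74)=(94*31+74)%997=994 h(4,94)=(4*31+94)%997=218 -> [414, 994, 218]
  L2: h(414,994)=(414*31+994)%997=867 h(218,218)=(218*31+218)%997=994 -> [867, 994]
  L3: h(867,994)=(867*31+994)%997=952 -> [952]
  root=952

Answer: 43 414 887 867 66 952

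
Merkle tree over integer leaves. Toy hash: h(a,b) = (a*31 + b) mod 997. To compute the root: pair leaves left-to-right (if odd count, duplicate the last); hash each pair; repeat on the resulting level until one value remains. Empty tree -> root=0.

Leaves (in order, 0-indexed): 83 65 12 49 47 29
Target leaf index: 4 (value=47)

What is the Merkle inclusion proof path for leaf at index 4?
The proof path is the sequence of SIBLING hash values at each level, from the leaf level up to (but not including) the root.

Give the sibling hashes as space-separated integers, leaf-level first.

Answer: 29 489 445

Derivation:
L0 (leaves): [83, 65, 12, 49, 47, 29], target index=4
L1: h(83,65)=(83*31+65)%997=644 [pair 0] h(12,49)=(12*31+49)%997=421 [pair 1] h(47,29)=(47*31+29)%997=489 [pair 2] -> [644, 421, 489]
  Sibling for proof at L0: 29
L2: h(644,421)=(644*31+421)%997=445 [pair 0] h(489,489)=(489*31+489)%997=693 [pair 1] -> [445, 693]
  Sibling for proof at L1: 489
L3: h(445,693)=(445*31+693)%997=530 [pair 0] -> [530]
  Sibling for proof at L2: 445
Root: 530
Proof path (sibling hashes from leaf to root): [29, 489, 445]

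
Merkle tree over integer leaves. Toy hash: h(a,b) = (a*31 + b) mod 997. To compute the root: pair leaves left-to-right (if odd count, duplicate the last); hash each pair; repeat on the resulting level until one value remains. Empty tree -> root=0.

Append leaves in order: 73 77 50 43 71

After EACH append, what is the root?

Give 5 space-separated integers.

After append 73 (leaves=[73]):
  L0: [73]
  root=73
After append 77 (leaves=[73, 77]):
  L0: [73, 77]
  L1: h(73,77)=(73*31+77)%997=346 -> [346]
  root=346
After append 50 (leaves=[73, 77, 50]):
  L0: [73, 77, 50]
  L1: h(73,77)=(73*31+77)%997=346 h(50,50)=(50*31+50)%997=603 -> [346, 603]
  L2: h(346,603)=(346*31+603)%997=362 -> [362]
  root=362
After append 43 (leaves=[73, 77, 50, 43]):
  L0: [73, 77, 50, 43]
  L1: h(73,77)=(73*31+77)%997=346 h(50,43)=(50*31+43)%997=596 -> [346, 596]
  L2: h(346,596)=(346*31+596)%997=355 -> [355]
  root=355
After append 71 (leaves=[73, 77, 50, 43, 71]):
  L0: [73, 77, 50, 43, 71]
  L1: h(73,77)=(73*31+77)%997=346 h(50,43)=(50*31+43)%997=596 h(71,71)=(71*31+71)%997=278 -> [346, 596, 278]
  L2: h(346,596)=(346*31+596)%997=355 h(278,278)=(278*31+278)%997=920 -> [355, 920]
  L3: h(355,920)=(355*31+920)%997=958 -> [958]
  root=958

Answer: 73 346 362 355 958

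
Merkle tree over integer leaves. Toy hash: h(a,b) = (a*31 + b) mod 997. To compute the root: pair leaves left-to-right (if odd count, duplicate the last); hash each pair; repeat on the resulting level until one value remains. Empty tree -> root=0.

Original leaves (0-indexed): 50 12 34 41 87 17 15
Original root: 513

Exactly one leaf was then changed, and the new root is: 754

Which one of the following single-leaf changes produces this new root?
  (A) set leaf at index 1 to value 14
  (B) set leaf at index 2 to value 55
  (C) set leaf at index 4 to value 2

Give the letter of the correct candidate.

Answer: B

Derivation:
Original leaves: [50, 12, 34, 41, 87, 17, 15]
Target new root: 754
Try each candidate change and compute the resulting root:
Candidate A: set leaf[1] = 14 -> leaves = [50, 14, 34, 41, 87, 17, 15]
  L0: [50, 14, 34, 41, 87, 17, 15]
  L1: h(50,14)=(50*31+14)%997=567 h(34,41)=(34*31+41)%997=98 h(87,17)=(87*31+17)%997=720 h(15,15)=(15*31+15)%997=480 -> [567, 98, 720, 480]
  L2: h(567,98)=(567*31+98)%997=726 h(720,480)=(720*31+480)%997=866 -> [726, 866]
  L3: h(726,866)=(726*31+866)%997=441 -> [441]
  root = 441 != target 754
Candidate B: set leaf[2] = 55 -> leaves = [50, 12, 55, 41, 87, 17, 15]
  L0: [50, 12, 55, 41, 87, 17, 15]
  L1: h(50,12)=(50*31+12)%997=565 h(55,41)=(55*31+41)%997=749 h(87,17)=(87*31+17)%997=720 h(15,15)=(15*31+15)%997=480 -> [565, 749, 720, 480]
  L2: h(565,749)=(565*31+749)%997=318 h(720,480)=(720*31+480)%997=866 -> [318, 866]
  L3: h(318,866)=(318*31+866)%997=754 -> [754]
  root = 754 == target 754  ** MATCH **
Candidate C: set leaf[4] = 2 -> leaves = [50, 12, 34, 41, 2, 17, 15]
  L0: [50, 12, 34, 41, 2, 17, 15]
  L1: h(50,12)=(50*31+12)%997=565 h(34,41)=(34*31+41)%997=98 h(2,17)=(2*31+17)%997=79 h(15,15)=(15*31+15)%997=480 -> [565, 98, 79, 480]
  L2: h(565,98)=(565*31+98)%997=664 h(79,480)=(79*31+480)%997=935 -> [664, 935]
  L3: h(664,935)=(664*31+935)%997=582 -> [582]
  root = 582 != target 754
Candidate B produces the target root.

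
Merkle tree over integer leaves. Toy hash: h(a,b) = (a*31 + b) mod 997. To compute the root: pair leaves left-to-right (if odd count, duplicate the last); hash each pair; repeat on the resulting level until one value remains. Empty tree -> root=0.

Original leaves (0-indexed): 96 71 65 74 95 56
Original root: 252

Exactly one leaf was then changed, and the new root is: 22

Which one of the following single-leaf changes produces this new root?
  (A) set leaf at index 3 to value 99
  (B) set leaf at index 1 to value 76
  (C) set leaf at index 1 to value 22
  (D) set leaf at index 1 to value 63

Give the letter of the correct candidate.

Original leaves: [96, 71, 65, 74, 95, 56]
Target new root: 22
Try each candidate change and compute the resulting root:
Candidate A: set leaf[3] = 99 -> leaves = [96, 71, 65, 99, 95, 56]
  L0: [96, 71, 65, 99, 95, 56]
  L1: h(96,71)=(96*31+71)%997=56 h(65,99)=(65*31+99)%997=120 h(95,56)=(95*31+56)%997=10 -> [56, 120, 10]
  L2: h(56,120)=(56*31+120)%997=859 h(10,10)=(10*31+10)%997=320 -> [859, 320]
  L3: h(859,320)=(859*31+320)%997=30 -> [30]
  root = 30 != target 22
Candidate B: set leaf[1] = 76 -> leaves = [96, 76, 65, 74, 95, 56]
  L0: [96, 76, 65, 74, 95, 56]
  L1: h(96,76)=(96*31+76)%997=61 h(65,74)=(65*31+74)%997=95 h(95,56)=(95*31+56)%997=10 -> [61, 95, 10]
  L2: h(61,95)=(61*31+95)%997=989 h(10,10)=(10*31+10)%997=320 -> [989, 320]
  L3: h(989,320)=(989*31+320)%997=72 -> [72]
  root = 72 != target 22
Candidate C: set leaf[1] = 22 -> leaves = [96, 22, 65, 74, 95, 56]
  L0: [96, 22, 65, 74, 95, 56]
  L1: h(96,22)=(96*31+22)%997=7 h(65,74)=(65*31+74)%997=95 h(95,56)=(95*31+56)%997=10 -> [7, 95, 10]
  L2: h(7,95)=(7*31+95)%997=312 h(10,10)=(10*31+10)%997=320 -> [312, 320]
  L3: h(312,320)=(312*31+320)%997=22 -> [22]
  root = 22 == target 22  ** MATCH **
Candidate D: set leaf[1] = 63 -> leaves = [96, 63, 65, 74, 95, 56]
  L0: [96, 63, 65, 74, 95, 56]
  L1: h(96,63)=(96*31+63)%997=48 h(65,74)=(65*31+74)%997=95 h(95,56)=(95*31+56)%997=10 -> [48, 95, 10]
  L2: h(48,95)=(48*31+95)%997=586 h(10,10)=(10*31+10)%997=320 -> [586, 320]
  L3: h(586,320)=(586*31+320)%997=540 -> [540]
  root = 540 != target 22
Candidate C produces the target root.

Answer: C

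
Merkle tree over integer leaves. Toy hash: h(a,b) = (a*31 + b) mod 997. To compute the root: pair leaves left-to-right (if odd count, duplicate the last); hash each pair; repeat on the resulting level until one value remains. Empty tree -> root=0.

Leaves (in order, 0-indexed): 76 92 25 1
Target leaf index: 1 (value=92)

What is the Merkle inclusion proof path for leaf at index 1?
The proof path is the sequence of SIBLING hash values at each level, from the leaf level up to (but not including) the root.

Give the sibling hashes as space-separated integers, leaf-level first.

L0 (leaves): [76, 92, 25, 1], target index=1
L1: h(76,92)=(76*31+92)%997=454 [pair 0] h(25,1)=(25*31+1)%997=776 [pair 1] -> [454, 776]
  Sibling for proof at L0: 76
L2: h(454,776)=(454*31+776)%997=892 [pair 0] -> [892]
  Sibling for proof at L1: 776
Root: 892
Proof path (sibling hashes from leaf to root): [76, 776]

Answer: 76 776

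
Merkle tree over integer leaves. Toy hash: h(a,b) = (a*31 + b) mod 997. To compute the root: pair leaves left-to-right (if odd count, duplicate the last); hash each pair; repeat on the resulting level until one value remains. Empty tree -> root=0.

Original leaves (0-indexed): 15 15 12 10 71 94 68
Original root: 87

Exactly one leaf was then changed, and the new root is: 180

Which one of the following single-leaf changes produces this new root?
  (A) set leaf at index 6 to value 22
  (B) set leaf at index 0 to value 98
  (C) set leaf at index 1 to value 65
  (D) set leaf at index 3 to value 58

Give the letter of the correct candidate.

Original leaves: [15, 15, 12, 10, 71, 94, 68]
Target new root: 180
Try each candidate change and compute the resulting root:
Candidate A: set leaf[6] = 22 -> leaves = [15, 15, 12, 10, 71, 94, 22]
  L0: [15, 15, 12, 10, 71, 94, 22]
  L1: h(15,15)=(15*31+15)%997=480 h(12,10)=(12*31+10)%997=382 h(71,94)=(71*31+94)%997=301 h(22,22)=(22*31+22)%997=704 -> [480, 382, 301, 704]
  L2: h(480,382)=(480*31+382)%997=307 h(301,704)=(301*31+704)%997=65 -> [307, 65]
  L3: h(307,65)=(307*31+65)%997=609 -> [609]
  root = 609 != target 180
Candidate B: set leaf[0] = 98 -> leaves = [98, 15, 12, 10, 71, 94, 68]
  L0: [98, 15, 12, 10, 71, 94, 68]
  L1: h(98,15)=(98*31+15)%997=62 h(12,10)=(12*31+10)%997=382 h(71,94)=(71*31+94)%997=301 h(68,68)=(68*31+68)%997=182 -> [62, 382, 301, 182]
  L2: h(62,382)=(62*31+382)%997=310 h(301,182)=(301*31+182)%997=540 -> [310, 540]
  L3: h(310,540)=(310*31+540)%997=180 -> [180]
  root = 180 == target 180  ** MATCH **
Candidate C: set leaf[1] = 65 -> leaves = [15, 65, 12, 10, 71, 94, 68]
  L0: [15, 65, 12, 10, 71, 94, 68]
  L1: h(15,65)=(15*31+65)%997=530 h(12,10)=(12*31+10)%997=382 h(71,94)=(71*31+94)%997=301 h(68,68)=(68*31+68)%997=182 -> [530, 382, 301, 182]
  L2: h(530,382)=(530*31+382)%997=860 h(301,182)=(301*31+182)%997=540 -> [860, 540]
  L3: h(860,540)=(860*31+540)%997=281 -> [281]
  root = 281 != target 180
Candidate D: set leaf[3] = 58 -> leaves = [15, 15, 12, 58, 71, 94, 68]
  L0: [15, 15, 12, 58, 71, 94, 68]
  L1: h(15,15)=(15*31+15)%997=480 h(12,58)=(12*31+58)%997=430 h(71,94)=(71*31+94)%997=301 h(68,68)=(68*31+68)%997=182 -> [480, 430, 301, 182]
  L2: h(480,430)=(480*31+430)%997=355 h(301,182)=(301*31+182)%997=540 -> [355, 540]
  L3: h(355,540)=(355*31+540)%997=578 -> [578]
  root = 578 != target 180
Candidate B produces the target root.

Answer: B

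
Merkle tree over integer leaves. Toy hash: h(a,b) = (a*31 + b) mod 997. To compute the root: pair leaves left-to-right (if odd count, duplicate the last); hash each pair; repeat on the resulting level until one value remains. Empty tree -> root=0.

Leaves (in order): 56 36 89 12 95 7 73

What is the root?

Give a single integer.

Answer: 305

Derivation:
L0: [56, 36, 89, 12, 95, 7, 73]
L1: h(56,36)=(56*31+36)%997=775 h(89,12)=(89*31+12)%997=777 h(95,7)=(95*31+7)%997=958 h(73,73)=(73*31+73)%997=342 -> [775, 777, 958, 342]
L2: h(775,777)=(775*31+777)%997=874 h(958,342)=(958*31+342)%997=130 -> [874, 130]
L3: h(874,130)=(874*31+130)%997=305 -> [305]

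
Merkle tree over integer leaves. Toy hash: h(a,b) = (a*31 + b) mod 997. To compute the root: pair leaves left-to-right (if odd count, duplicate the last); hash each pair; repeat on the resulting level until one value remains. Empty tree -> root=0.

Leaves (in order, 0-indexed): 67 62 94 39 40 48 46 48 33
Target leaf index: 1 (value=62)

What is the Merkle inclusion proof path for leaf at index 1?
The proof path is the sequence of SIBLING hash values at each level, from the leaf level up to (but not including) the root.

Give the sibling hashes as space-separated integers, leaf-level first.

L0 (leaves): [67, 62, 94, 39, 40, 48, 46, 48, 33], target index=1
L1: h(67,62)=(67*31+62)%997=145 [pair 0] h(94,39)=(94*31+39)%997=959 [pair 1] h(40,48)=(40*31+48)%997=291 [pair 2] h(46,48)=(46*31+48)%997=477 [pair 3] h(33,33)=(33*31+33)%997=59 [pair 4] -> [145, 959, 291, 477, 59]
  Sibling for proof at L0: 67
L2: h(145,959)=(145*31+959)%997=469 [pair 0] h(291,477)=(291*31+477)%997=525 [pair 1] h(59,59)=(59*31+59)%997=891 [pair 2] -> [469, 525, 891]
  Sibling for proof at L1: 959
L3: h(469,525)=(469*31+525)%997=109 [pair 0] h(891,891)=(891*31+891)%997=596 [pair 1] -> [109, 596]
  Sibling for proof at L2: 525
L4: h(109,596)=(109*31+596)%997=984 [pair 0] -> [984]
  Sibling for proof at L3: 596
Root: 984
Proof path (sibling hashes from leaf to root): [67, 959, 525, 596]

Answer: 67 959 525 596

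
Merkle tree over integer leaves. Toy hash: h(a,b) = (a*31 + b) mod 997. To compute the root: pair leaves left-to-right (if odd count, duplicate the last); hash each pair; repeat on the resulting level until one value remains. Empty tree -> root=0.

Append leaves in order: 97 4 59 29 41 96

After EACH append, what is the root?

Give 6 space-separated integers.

Answer: 97 20 514 484 159 922

Derivation:
After append 97 (leaves=[97]):
  L0: [97]
  root=97
After append 4 (leaves=[97, 4]):
  L0: [97, 4]
  L1: h(97,4)=(97*31+4)%997=20 -> [20]
  root=20
After append 59 (leaves=[97, 4, 59]):
  L0: [97, 4, 59]
  L1: h(97,4)=(97*31+4)%997=20 h(59,59)=(59*31+59)%997=891 -> [20, 891]
  L2: h(20,891)=(20*31+891)%997=514 -> [514]
  root=514
After append 29 (leaves=[97, 4, 59, 29]):
  L0: [97, 4, 59, 29]
  L1: h(97,4)=(97*31+4)%997=20 h(59,29)=(59*31+29)%997=861 -> [20, 861]
  L2: h(20,861)=(20*31+861)%997=484 -> [484]
  root=484
After append 41 (leaves=[97, 4, 59, 29, 41]):
  L0: [97, 4, 59, 29, 41]
  L1: h(97,4)=(97*31+4)%997=20 h(59,29)=(59*31+29)%997=861 h(41,41)=(41*31+41)%997=315 -> [20, 861, 315]
  L2: h(20,861)=(20*31+861)%997=484 h(315,315)=(315*31+315)%997=110 -> [484, 110]
  L3: h(484,110)=(484*31+110)%997=159 -> [159]
  root=159
After append 96 (leaves=[97, 4, 59, 29, 41, 96]):
  L0: [97, 4, 59, 29, 41, 96]
  L1: h(97,4)=(97*31+4)%997=20 h(59,29)=(59*31+29)%997=861 h(41,96)=(41*31+96)%997=370 -> [20, 861, 370]
  L2: h(20,861)=(20*31+861)%997=484 h(370,370)=(370*31+370)%997=873 -> [484, 873]
  L3: h(484,873)=(484*31+873)%997=922 -> [922]
  root=922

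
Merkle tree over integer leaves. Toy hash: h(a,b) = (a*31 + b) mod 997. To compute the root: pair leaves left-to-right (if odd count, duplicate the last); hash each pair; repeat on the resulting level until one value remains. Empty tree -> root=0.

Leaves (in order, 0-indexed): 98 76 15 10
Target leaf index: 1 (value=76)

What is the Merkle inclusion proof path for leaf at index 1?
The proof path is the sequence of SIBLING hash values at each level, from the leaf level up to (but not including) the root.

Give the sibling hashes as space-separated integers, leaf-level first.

Answer: 98 475

Derivation:
L0 (leaves): [98, 76, 15, 10], target index=1
L1: h(98,76)=(98*31+76)%997=123 [pair 0] h(15,10)=(15*31+10)%997=475 [pair 1] -> [123, 475]
  Sibling for proof at L0: 98
L2: h(123,475)=(123*31+475)%997=300 [pair 0] -> [300]
  Sibling for proof at L1: 475
Root: 300
Proof path (sibling hashes from leaf to root): [98, 475]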